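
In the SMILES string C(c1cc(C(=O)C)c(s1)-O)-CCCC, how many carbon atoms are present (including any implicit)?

11

The symbol for carbon appears 11 times in the SMILES. Lowercase c denotes aromatic carbon and counts toward C.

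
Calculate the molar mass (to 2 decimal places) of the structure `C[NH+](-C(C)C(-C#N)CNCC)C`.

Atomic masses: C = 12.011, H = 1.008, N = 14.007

Molecular formula: C9H20N3+.
M = 9×12.011 + 20×1.008 + 3×14.007 = 170.28 g/mol.

170.28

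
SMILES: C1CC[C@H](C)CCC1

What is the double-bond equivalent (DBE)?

Molecular formula from the SMILES: C8H16.
DoU = (2C + 2 + N − H − X)/2 = (2·8 + 2 + 0 − 16 − 0)/2 = 2/2 = 1.
(Structurally: 1 ring(s) + 0 π bond(s) = 1.)

1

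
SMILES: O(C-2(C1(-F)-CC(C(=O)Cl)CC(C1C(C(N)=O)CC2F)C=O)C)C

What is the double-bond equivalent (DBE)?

5

Molecular formula from the SMILES: C15H20ClF2NO4.
DoU = (2C + 2 + N − H − X)/2 = (2·15 + 2 + 1 − 20 − 3)/2 = 10/2 = 5.
(Structurally: 2 ring(s) + 3 π bond(s) = 5.)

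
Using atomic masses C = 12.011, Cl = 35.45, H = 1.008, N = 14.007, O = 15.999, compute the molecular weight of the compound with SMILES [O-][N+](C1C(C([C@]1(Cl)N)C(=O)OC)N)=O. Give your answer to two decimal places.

Molecular formula: C6H10ClN3O4.
M = 6×12.011 + 1×35.45 + 10×1.008 + 3×14.007 + 4×15.999 = 223.61 g/mol.

223.61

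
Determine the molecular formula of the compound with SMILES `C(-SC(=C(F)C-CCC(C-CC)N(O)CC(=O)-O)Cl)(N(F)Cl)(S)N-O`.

Heavy atoms from the SMILES: 12 C, 2 Cl, 2 F, 3 N, 4 O, 2 S.
Implicit hydrogens by atom environment:
  6 × C: 2 H each → 12
  4 × C: no H
  3 × O: 1 H each → 3
  2 × Cl: no H
  2 × F: no H
  2 × N: no H
  1 × C: 3 H
  1 × C: 1 H
  1 × N: 1 H
  1 × O: no H
  1 × S: 1 H
  1 × S: no H
  Total hydrogens = 21.
Molecular formula: C12H21Cl2F2N3O4S2

C12H21Cl2F2N3O4S2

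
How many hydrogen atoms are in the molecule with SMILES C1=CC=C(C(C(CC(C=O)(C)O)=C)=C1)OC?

16

Hydrogens are implicit in SMILES; fill each atom to its normal valence:
  4 × C (aromatic): 1 H each → 4
  2 × C: 3 H each → 6
  2 × C: 2 H each → 4
  2 × C: no H
  2 × C (aromatic): no H
  2 × O: no H
  1 × C: 1 H
  1 × O: 1 H
  Total hydrogens = 16.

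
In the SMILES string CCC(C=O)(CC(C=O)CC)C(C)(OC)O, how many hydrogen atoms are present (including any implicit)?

Hydrogens are implicit in SMILES; fill each atom to its normal valence:
  4 × C: 3 H each → 12
  3 × C: 2 H each → 6
  3 × C: 1 H each → 3
  3 × O: no H
  2 × C: no H
  1 × O: 1 H
  Total hydrogens = 22.

22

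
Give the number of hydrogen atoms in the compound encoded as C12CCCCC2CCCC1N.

19

Hydrogens are implicit in SMILES; fill each atom to its normal valence:
  7 × C: 2 H each → 14
  3 × C: 1 H each → 3
  1 × N: 2 H
  Total hydrogens = 19.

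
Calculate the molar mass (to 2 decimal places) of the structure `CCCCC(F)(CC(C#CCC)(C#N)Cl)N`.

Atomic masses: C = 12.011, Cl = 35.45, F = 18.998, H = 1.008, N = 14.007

Molecular formula: C12H18ClFN2.
M = 12×12.011 + 1×35.45 + 1×18.998 + 18×1.008 + 2×14.007 = 244.74 g/mol.

244.74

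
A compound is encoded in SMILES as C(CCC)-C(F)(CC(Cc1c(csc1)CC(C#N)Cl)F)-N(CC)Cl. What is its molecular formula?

Heavy atoms from the SMILES: 17 C, 2 Cl, 2 F, 2 N, 1 S.
Implicit hydrogens by atom environment:
  7 × C: 2 H each → 14
  2 × C: 3 H each → 6
  2 × C (aromatic): 1 H each → 2
  2 × C: 1 H each → 2
  2 × C (aromatic): no H
  2 × C: no H
  2 × Cl: no H
  2 × F: no H
  2 × N: no H
  1 × S (aromatic): no H
  Total hydrogens = 24.
Molecular formula: C17H24Cl2F2N2S

C17H24Cl2F2N2S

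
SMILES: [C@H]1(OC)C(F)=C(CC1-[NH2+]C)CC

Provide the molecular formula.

C9H17FNO+

Heavy atoms from the SMILES: 9 C, 1 F, 1 N, 1 O.
Implicit hydrogens by atom environment:
  3 × C: 3 H each → 9
  2 × C: 2 H each → 4
  2 × C: 1 H each → 2
  2 × C: no H
  1 × F: no H
  1 × N (charge +1): 2 H
  1 × O: no H
  Total hydrogens = 17.
Net charge +1.
Molecular formula: C9H17FNO+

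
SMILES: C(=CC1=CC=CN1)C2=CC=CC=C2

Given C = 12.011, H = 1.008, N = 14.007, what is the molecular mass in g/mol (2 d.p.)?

Molecular formula: C12H11N.
M = 12×12.011 + 11×1.008 + 1×14.007 = 169.23 g/mol.

169.23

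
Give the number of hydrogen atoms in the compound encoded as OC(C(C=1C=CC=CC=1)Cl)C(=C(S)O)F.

Hydrogens are implicit in SMILES; fill each atom to its normal valence:
  5 × C (aromatic): 1 H each → 5
  2 × C: 1 H each → 2
  2 × C: no H
  2 × O: 1 H each → 2
  1 × C (aromatic): no H
  1 × Cl: no H
  1 × F: no H
  1 × S: 1 H
  Total hydrogens = 10.

10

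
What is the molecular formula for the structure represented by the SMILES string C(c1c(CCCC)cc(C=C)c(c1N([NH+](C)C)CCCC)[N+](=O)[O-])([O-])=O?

Heavy atoms from the SMILES: 19 C, 3 N, 4 O.
Implicit hydrogens by atom environment:
  7 × C: 2 H each → 14
  5 × C (aromatic): no H
  4 × C: 3 H each → 12
  2 × O: no H
  2 × O (charge -1): no H
  1 × C (aromatic): 1 H
  1 × C: 1 H
  1 × C: no H
  1 × N (charge +1): 1 H
  1 × N (charge +1): no H
  1 × N: no H
  Total hydrogens = 29.
Molecular formula: C19H29N3O4

C19H29N3O4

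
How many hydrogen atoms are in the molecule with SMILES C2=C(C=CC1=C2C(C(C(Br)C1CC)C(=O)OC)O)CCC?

Hydrogens are implicit in SMILES; fill each atom to its normal valence:
  4 × C: 1 H each → 4
  3 × C: 3 H each → 9
  3 × C: 2 H each → 6
  3 × C (aromatic): 1 H each → 3
  3 × C (aromatic): no H
  2 × O: no H
  1 × Br: no H
  1 × C: no H
  1 × O: 1 H
  Total hydrogens = 23.

23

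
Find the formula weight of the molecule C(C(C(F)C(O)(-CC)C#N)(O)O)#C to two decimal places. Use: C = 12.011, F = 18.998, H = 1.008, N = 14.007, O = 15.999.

187.17

Molecular formula: C8H10FNO3.
M = 8×12.011 + 1×18.998 + 10×1.008 + 1×14.007 + 3×15.999 = 187.17 g/mol.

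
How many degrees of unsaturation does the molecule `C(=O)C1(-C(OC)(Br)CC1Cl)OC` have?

Molecular formula from the SMILES: C7H10BrClO3.
DoU = (2C + 2 + N − H − X)/2 = (2·7 + 2 + 0 − 10 − 2)/2 = 4/2 = 2.
(Structurally: 1 ring(s) + 1 π bond(s) = 2.)

2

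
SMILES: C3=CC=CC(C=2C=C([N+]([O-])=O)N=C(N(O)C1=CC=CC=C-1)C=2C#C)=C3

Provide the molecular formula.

C19H13N3O3

Heavy atoms from the SMILES: 19 C, 3 N, 3 O.
Implicit hydrogens by atom environment:
  11 × C (aromatic): 1 H each → 11
  6 × C (aromatic): no H
  1 × C: 1 H
  1 × C: no H
  1 × N (aromatic): no H
  1 × N (charge +1): no H
  1 × N: no H
  1 × O: 1 H
  1 × O: no H
  1 × O (charge -1): no H
  Total hydrogens = 13.
Molecular formula: C19H13N3O3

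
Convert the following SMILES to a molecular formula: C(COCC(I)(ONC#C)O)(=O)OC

C7H10INO5

Heavy atoms from the SMILES: 7 C, 1 I, 1 N, 5 O.
Implicit hydrogens by atom environment:
  4 × O: no H
  3 × C: no H
  2 × C: 2 H each → 4
  1 × C: 3 H
  1 × C: 1 H
  1 × I: no H
  1 × N: 1 H
  1 × O: 1 H
  Total hydrogens = 10.
Molecular formula: C7H10INO5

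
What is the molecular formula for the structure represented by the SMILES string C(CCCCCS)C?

Heavy atoms from the SMILES: 7 C, 1 S.
Implicit hydrogens by atom environment:
  6 × C: 2 H each → 12
  1 × C: 3 H
  1 × S: 1 H
  Total hydrogens = 16.
Molecular formula: C7H16S

C7H16S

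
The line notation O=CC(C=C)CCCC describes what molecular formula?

Heavy atoms from the SMILES: 8 C, 1 O.
Implicit hydrogens by atom environment:
  4 × C: 2 H each → 8
  3 × C: 1 H each → 3
  1 × C: 3 H
  1 × O: no H
  Total hydrogens = 14.
Molecular formula: C8H14O

C8H14O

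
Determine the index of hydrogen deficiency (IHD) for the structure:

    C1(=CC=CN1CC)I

Molecular formula from the SMILES: C6H8IN.
DoU = (2C + 2 + N − H − X)/2 = (2·6 + 2 + 1 − 8 − 1)/2 = 6/2 = 3.
(Structurally: 1 ring(s) + 2 π bond(s) = 3.)

3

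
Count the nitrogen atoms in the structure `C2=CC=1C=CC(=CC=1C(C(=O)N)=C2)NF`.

2

The symbol for nitrogen appears 2 times in the SMILES.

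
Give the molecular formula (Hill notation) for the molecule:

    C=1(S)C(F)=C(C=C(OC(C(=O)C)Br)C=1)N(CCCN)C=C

Heavy atoms from the SMILES: 1 Br, 14 C, 1 F, 2 N, 2 O, 1 S.
Implicit hydrogens by atom environment:
  4 × C: 2 H each → 8
  4 × C (aromatic): no H
  2 × C (aromatic): 1 H each → 2
  2 × C: 1 H each → 2
  2 × O: no H
  1 × Br: no H
  1 × C: 3 H
  1 × C: no H
  1 × F: no H
  1 × N: 2 H
  1 × N: no H
  1 × S: 1 H
  Total hydrogens = 18.
Molecular formula: C14H18BrFN2O2S

C14H18BrFN2O2S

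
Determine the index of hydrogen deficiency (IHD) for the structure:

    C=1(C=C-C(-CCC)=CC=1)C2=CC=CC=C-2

8

Molecular formula from the SMILES: C15H16.
DoU = (2C + 2 + N − H − X)/2 = (2·15 + 2 + 0 − 16 − 0)/2 = 16/2 = 8.
(Structurally: 2 ring(s) + 6 π bond(s) = 8.)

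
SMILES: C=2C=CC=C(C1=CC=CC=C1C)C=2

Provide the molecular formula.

C13H12

Heavy atoms from the SMILES: 13 C.
Implicit hydrogens by atom environment:
  9 × C (aromatic): 1 H each → 9
  3 × C (aromatic): no H
  1 × C: 3 H
  Total hydrogens = 12.
Molecular formula: C13H12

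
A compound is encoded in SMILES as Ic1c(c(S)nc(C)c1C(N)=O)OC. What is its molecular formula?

Heavy atoms from the SMILES: 8 C, 1 I, 2 N, 2 O, 1 S.
Implicit hydrogens by atom environment:
  5 × C (aromatic): no H
  2 × C: 3 H each → 6
  2 × O: no H
  1 × C: no H
  1 × I: no H
  1 × N: 2 H
  1 × N (aromatic): no H
  1 × S: 1 H
  Total hydrogens = 9.
Molecular formula: C8H9IN2O2S

C8H9IN2O2S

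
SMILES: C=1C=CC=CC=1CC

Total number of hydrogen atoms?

10

Hydrogens are implicit in SMILES; fill each atom to its normal valence:
  5 × C (aromatic): 1 H each → 5
  1 × C: 3 H
  1 × C: 2 H
  1 × C (aromatic): no H
  Total hydrogens = 10.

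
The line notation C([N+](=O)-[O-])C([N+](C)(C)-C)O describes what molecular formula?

C5H13N2O3+

Heavy atoms from the SMILES: 5 C, 2 N, 3 O.
Implicit hydrogens by atom environment:
  3 × C: 3 H each → 9
  2 × N (charge +1): no H
  1 × C: 2 H
  1 × C: 1 H
  1 × O: 1 H
  1 × O: no H
  1 × O (charge -1): no H
  Total hydrogens = 13.
Net charge +1.
Molecular formula: C5H13N2O3+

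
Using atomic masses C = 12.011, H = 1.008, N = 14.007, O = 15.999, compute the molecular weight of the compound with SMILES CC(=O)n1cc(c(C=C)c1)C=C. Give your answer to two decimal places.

Molecular formula: C10H11NO.
M = 10×12.011 + 11×1.008 + 1×14.007 + 1×15.999 = 161.20 g/mol.

161.20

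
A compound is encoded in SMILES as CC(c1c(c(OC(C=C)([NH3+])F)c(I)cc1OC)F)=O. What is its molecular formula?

C12H13F2INO3+

Heavy atoms from the SMILES: 12 C, 2 F, 1 I, 1 N, 3 O.
Implicit hydrogens by atom environment:
  5 × C (aromatic): no H
  3 × O: no H
  2 × C: 3 H each → 6
  2 × C: no H
  2 × F: no H
  1 × C: 2 H
  1 × C (aromatic): 1 H
  1 × C: 1 H
  1 × I: no H
  1 × N (charge +1): 3 H
  Total hydrogens = 13.
Net charge +1.
Molecular formula: C12H13F2INO3+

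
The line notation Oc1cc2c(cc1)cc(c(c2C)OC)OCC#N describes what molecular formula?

C14H13NO3

Heavy atoms from the SMILES: 14 C, 1 N, 3 O.
Implicit hydrogens by atom environment:
  6 × C (aromatic): no H
  4 × C (aromatic): 1 H each → 4
  2 × C: 3 H each → 6
  2 × O: no H
  1 × C: 2 H
  1 × C: no H
  1 × N: no H
  1 × O: 1 H
  Total hydrogens = 13.
Molecular formula: C14H13NO3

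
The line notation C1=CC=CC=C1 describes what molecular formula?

Heavy atoms from the SMILES: 6 C.
Implicit hydrogens by atom environment:
  6 × C (aromatic): 1 H each → 6
  Total hydrogens = 6.
Molecular formula: C6H6

C6H6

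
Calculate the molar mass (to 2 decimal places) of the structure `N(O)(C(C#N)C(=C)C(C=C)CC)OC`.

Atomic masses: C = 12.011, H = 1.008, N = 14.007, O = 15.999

196.25

Molecular formula: C10H16N2O2.
M = 10×12.011 + 16×1.008 + 2×14.007 + 2×15.999 = 196.25 g/mol.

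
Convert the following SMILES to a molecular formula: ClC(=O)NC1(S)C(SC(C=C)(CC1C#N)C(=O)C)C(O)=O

C12H13ClN2O4S2

Heavy atoms from the SMILES: 12 C, 1 Cl, 2 N, 4 O, 2 S.
Implicit hydrogens by atom environment:
  6 × C: no H
  3 × C: 1 H each → 3
  3 × O: no H
  2 × C: 2 H each → 4
  1 × C: 3 H
  1 × Cl: no H
  1 × N: 1 H
  1 × N: no H
  1 × O: 1 H
  1 × S: 1 H
  1 × S: no H
  Total hydrogens = 13.
Molecular formula: C12H13ClN2O4S2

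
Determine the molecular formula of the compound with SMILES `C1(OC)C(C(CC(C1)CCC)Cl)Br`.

C10H18BrClO

Heavy atoms from the SMILES: 1 Br, 10 C, 1 Cl, 1 O.
Implicit hydrogens by atom environment:
  4 × C: 2 H each → 8
  4 × C: 1 H each → 4
  2 × C: 3 H each → 6
  1 × Br: no H
  1 × Cl: no H
  1 × O: no H
  Total hydrogens = 18.
Molecular formula: C10H18BrClO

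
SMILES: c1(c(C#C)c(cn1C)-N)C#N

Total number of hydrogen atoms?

Hydrogens are implicit in SMILES; fill each atom to its normal valence:
  3 × C (aromatic): no H
  2 × C: no H
  1 × C: 3 H
  1 × C (aromatic): 1 H
  1 × C: 1 H
  1 × N: 2 H
  1 × N (aromatic): no H
  1 × N: no H
  Total hydrogens = 7.

7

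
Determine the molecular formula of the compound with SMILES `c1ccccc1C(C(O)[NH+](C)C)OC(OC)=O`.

Heavy atoms from the SMILES: 12 C, 1 N, 4 O.
Implicit hydrogens by atom environment:
  5 × C (aromatic): 1 H each → 5
  3 × C: 3 H each → 9
  3 × O: no H
  2 × C: 1 H each → 2
  1 × C: no H
  1 × C (aromatic): no H
  1 × N (charge +1): 1 H
  1 × O: 1 H
  Total hydrogens = 18.
Net charge +1.
Molecular formula: C12H18NO4+

C12H18NO4+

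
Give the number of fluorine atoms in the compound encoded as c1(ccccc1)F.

The symbol for fluorine appears 1 time in the SMILES.

1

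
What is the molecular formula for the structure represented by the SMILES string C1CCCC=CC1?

C7H12

Heavy atoms from the SMILES: 7 C.
Implicit hydrogens by atom environment:
  5 × C: 2 H each → 10
  2 × C: 1 H each → 2
  Total hydrogens = 12.
Molecular formula: C7H12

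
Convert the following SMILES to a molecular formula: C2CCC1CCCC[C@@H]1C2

Heavy atoms from the SMILES: 10 C.
Implicit hydrogens by atom environment:
  8 × C: 2 H each → 16
  2 × C: 1 H each → 2
  Total hydrogens = 18.
Molecular formula: C10H18

C10H18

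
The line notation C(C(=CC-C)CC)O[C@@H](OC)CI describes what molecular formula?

Heavy atoms from the SMILES: 10 C, 1 I, 2 O.
Implicit hydrogens by atom environment:
  4 × C: 2 H each → 8
  3 × C: 3 H each → 9
  2 × C: 1 H each → 2
  2 × O: no H
  1 × C: no H
  1 × I: no H
  Total hydrogens = 19.
Molecular formula: C10H19IO2

C10H19IO2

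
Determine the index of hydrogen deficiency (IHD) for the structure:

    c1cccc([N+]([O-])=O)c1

Molecular formula from the SMILES: C6H5NO2.
DoU = (2C + 2 + N − H − X)/2 = (2·6 + 2 + 1 − 5 − 0)/2 = 10/2 = 5.
(Structurally: 1 ring(s) + 4 π bond(s) = 5.)

5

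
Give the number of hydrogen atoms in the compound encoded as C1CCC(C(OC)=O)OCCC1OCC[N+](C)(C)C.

Hydrogens are implicit in SMILES; fill each atom to its normal valence:
  7 × C: 2 H each → 14
  4 × C: 3 H each → 12
  4 × O: no H
  2 × C: 1 H each → 2
  1 × C: no H
  1 × N (charge +1): no H
  Total hydrogens = 28.

28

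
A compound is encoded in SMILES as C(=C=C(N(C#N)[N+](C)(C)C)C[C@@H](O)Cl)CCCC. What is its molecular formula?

Heavy atoms from the SMILES: 13 C, 1 Cl, 3 N, 1 O.
Implicit hydrogens by atom environment:
  4 × C: 3 H each → 12
  4 × C: 2 H each → 8
  3 × C: no H
  2 × C: 1 H each → 2
  2 × N: no H
  1 × Cl: no H
  1 × N (charge +1): no H
  1 × O: 1 H
  Total hydrogens = 23.
Net charge +1.
Molecular formula: C13H23ClN3O+

C13H23ClN3O+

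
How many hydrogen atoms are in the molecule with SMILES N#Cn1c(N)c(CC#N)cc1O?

6

Hydrogens are implicit in SMILES; fill each atom to its normal valence:
  3 × C (aromatic): no H
  2 × C: no H
  2 × N: no H
  1 × C: 2 H
  1 × C (aromatic): 1 H
  1 × N: 2 H
  1 × N (aromatic): no H
  1 × O: 1 H
  Total hydrogens = 6.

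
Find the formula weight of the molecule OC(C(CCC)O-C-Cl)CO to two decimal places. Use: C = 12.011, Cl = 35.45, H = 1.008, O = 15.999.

Molecular formula: C7H15ClO3.
M = 7×12.011 + 1×35.45 + 15×1.008 + 3×15.999 = 182.64 g/mol.

182.64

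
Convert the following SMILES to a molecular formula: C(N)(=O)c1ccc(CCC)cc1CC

Heavy atoms from the SMILES: 12 C, 1 N, 1 O.
Implicit hydrogens by atom environment:
  3 × C: 2 H each → 6
  3 × C (aromatic): 1 H each → 3
  3 × C (aromatic): no H
  2 × C: 3 H each → 6
  1 × C: no H
  1 × N: 2 H
  1 × O: no H
  Total hydrogens = 17.
Molecular formula: C12H17NO

C12H17NO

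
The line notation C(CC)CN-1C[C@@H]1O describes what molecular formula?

C6H13NO

Heavy atoms from the SMILES: 6 C, 1 N, 1 O.
Implicit hydrogens by atom environment:
  4 × C: 2 H each → 8
  1 × C: 3 H
  1 × C: 1 H
  1 × N: no H
  1 × O: 1 H
  Total hydrogens = 13.
Molecular formula: C6H13NO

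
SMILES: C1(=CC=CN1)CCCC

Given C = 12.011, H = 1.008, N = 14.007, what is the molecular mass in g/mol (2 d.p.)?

123.20

Molecular formula: C8H13N.
M = 8×12.011 + 13×1.008 + 1×14.007 = 123.20 g/mol.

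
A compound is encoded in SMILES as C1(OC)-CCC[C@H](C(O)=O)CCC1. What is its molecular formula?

Heavy atoms from the SMILES: 10 C, 3 O.
Implicit hydrogens by atom environment:
  6 × C: 2 H each → 12
  2 × C: 1 H each → 2
  2 × O: no H
  1 × C: 3 H
  1 × C: no H
  1 × O: 1 H
  Total hydrogens = 18.
Molecular formula: C10H18O3

C10H18O3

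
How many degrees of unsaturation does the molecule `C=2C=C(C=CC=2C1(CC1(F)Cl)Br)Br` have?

Molecular formula from the SMILES: C9H6Br2ClF.
DoU = (2C + 2 + N − H − X)/2 = (2·9 + 2 + 0 − 6 − 4)/2 = 10/2 = 5.
(Structurally: 2 ring(s) + 3 π bond(s) = 5.)

5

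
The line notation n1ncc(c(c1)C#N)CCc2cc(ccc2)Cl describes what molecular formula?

Heavy atoms from the SMILES: 13 C, 1 Cl, 3 N.
Implicit hydrogens by atom environment:
  6 × C (aromatic): 1 H each → 6
  4 × C (aromatic): no H
  2 × C: 2 H each → 4
  2 × N (aromatic): no H
  1 × C: no H
  1 × Cl: no H
  1 × N: no H
  Total hydrogens = 10.
Molecular formula: C13H10ClN3

C13H10ClN3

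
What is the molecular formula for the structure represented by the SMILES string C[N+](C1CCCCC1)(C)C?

C9H20N+

Heavy atoms from the SMILES: 9 C, 1 N.
Implicit hydrogens by atom environment:
  5 × C: 2 H each → 10
  3 × C: 3 H each → 9
  1 × C: 1 H
  1 × N (charge +1): no H
  Total hydrogens = 20.
Net charge +1.
Molecular formula: C9H20N+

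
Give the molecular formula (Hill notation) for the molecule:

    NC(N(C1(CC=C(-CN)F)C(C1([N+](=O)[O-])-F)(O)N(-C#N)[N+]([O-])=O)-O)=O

Heavy atoms from the SMILES: 9 C, 2 F, 7 N, 7 O.
Implicit hydrogens by atom environment:
  6 × C: no H
  3 × N: no H
  3 × O: no H
  2 × C: 2 H each → 4
  2 × F: no H
  2 × N: 2 H each → 4
  2 × N (charge +1): no H
  2 × O: 1 H each → 2
  2 × O (charge -1): no H
  1 × C: 1 H
  Total hydrogens = 11.
Molecular formula: C9H11F2N7O7

C9H11F2N7O7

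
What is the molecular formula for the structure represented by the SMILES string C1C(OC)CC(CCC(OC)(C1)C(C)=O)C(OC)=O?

C14H24O5

Heavy atoms from the SMILES: 14 C, 5 O.
Implicit hydrogens by atom environment:
  5 × C: 2 H each → 10
  5 × O: no H
  4 × C: 3 H each → 12
  3 × C: no H
  2 × C: 1 H each → 2
  Total hydrogens = 24.
Molecular formula: C14H24O5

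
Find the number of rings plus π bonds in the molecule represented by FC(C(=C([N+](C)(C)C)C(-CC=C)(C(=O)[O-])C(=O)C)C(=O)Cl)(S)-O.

5

Molecular formula from the SMILES: C14H19ClFNO5S.
DoU = (2C + 2 + N − H − X)/2 = (2·14 + 2 + 1 − 19 − 2)/2 = 10/2 = 5.
(Structurally: 0 ring(s) + 5 π bond(s) = 5.)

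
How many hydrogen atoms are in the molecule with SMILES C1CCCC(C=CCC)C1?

18

Hydrogens are implicit in SMILES; fill each atom to its normal valence:
  6 × C: 2 H each → 12
  3 × C: 1 H each → 3
  1 × C: 3 H
  Total hydrogens = 18.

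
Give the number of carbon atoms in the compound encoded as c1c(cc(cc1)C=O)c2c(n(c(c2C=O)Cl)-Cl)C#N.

13

The symbol for carbon appears 13 times in the SMILES. Lowercase c denotes aromatic carbon and counts toward C.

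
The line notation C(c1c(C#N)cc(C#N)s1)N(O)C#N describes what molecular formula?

C8H4N4OS

Heavy atoms from the SMILES: 8 C, 4 N, 1 O, 1 S.
Implicit hydrogens by atom environment:
  4 × N: no H
  3 × C (aromatic): no H
  3 × C: no H
  1 × C: 2 H
  1 × C (aromatic): 1 H
  1 × O: 1 H
  1 × S (aromatic): no H
  Total hydrogens = 4.
Molecular formula: C8H4N4OS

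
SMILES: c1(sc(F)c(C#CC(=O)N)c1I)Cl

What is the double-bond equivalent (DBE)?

6

Molecular formula from the SMILES: C7H2ClFINOS.
DoU = (2C + 2 + N − H − X)/2 = (2·7 + 2 + 1 − 2 − 3)/2 = 12/2 = 6.
(Structurally: 1 ring(s) + 5 π bond(s) = 6.)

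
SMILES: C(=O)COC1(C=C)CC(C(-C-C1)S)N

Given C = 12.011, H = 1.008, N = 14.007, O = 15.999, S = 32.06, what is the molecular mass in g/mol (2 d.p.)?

Molecular formula: C10H17NO2S.
M = 10×12.011 + 17×1.008 + 1×14.007 + 2×15.999 + 1×32.06 = 215.31 g/mol.

215.31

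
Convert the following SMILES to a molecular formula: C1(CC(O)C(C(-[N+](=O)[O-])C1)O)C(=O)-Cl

C7H10ClNO5

Heavy atoms from the SMILES: 7 C, 1 Cl, 1 N, 5 O.
Implicit hydrogens by atom environment:
  4 × C: 1 H each → 4
  2 × C: 2 H each → 4
  2 × O: 1 H each → 2
  2 × O: no H
  1 × C: no H
  1 × Cl: no H
  1 × N (charge +1): no H
  1 × O (charge -1): no H
  Total hydrogens = 10.
Molecular formula: C7H10ClNO5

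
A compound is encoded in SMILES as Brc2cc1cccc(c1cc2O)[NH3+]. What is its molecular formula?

C10H9BrNO+

Heavy atoms from the SMILES: 1 Br, 10 C, 1 N, 1 O.
Implicit hydrogens by atom environment:
  5 × C (aromatic): 1 H each → 5
  5 × C (aromatic): no H
  1 × Br: no H
  1 × N (charge +1): 3 H
  1 × O: 1 H
  Total hydrogens = 9.
Net charge +1.
Molecular formula: C10H9BrNO+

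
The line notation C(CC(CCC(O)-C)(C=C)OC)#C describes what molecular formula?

Heavy atoms from the SMILES: 11 C, 2 O.
Implicit hydrogens by atom environment:
  4 × C: 2 H each → 8
  3 × C: 1 H each → 3
  2 × C: 3 H each → 6
  2 × C: no H
  1 × O: 1 H
  1 × O: no H
  Total hydrogens = 18.
Molecular formula: C11H18O2

C11H18O2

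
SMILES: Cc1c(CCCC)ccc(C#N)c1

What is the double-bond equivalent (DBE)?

6

Molecular formula from the SMILES: C12H15N.
DoU = (2C + 2 + N − H − X)/2 = (2·12 + 2 + 1 − 15 − 0)/2 = 12/2 = 6.
(Structurally: 1 ring(s) + 5 π bond(s) = 6.)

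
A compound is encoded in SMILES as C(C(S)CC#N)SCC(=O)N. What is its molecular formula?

Heavy atoms from the SMILES: 6 C, 2 N, 1 O, 2 S.
Implicit hydrogens by atom environment:
  3 × C: 2 H each → 6
  2 × C: no H
  1 × C: 1 H
  1 × N: 2 H
  1 × N: no H
  1 × O: no H
  1 × S: 1 H
  1 × S: no H
  Total hydrogens = 10.
Molecular formula: C6H10N2OS2

C6H10N2OS2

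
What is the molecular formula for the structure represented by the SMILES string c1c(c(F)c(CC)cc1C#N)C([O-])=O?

C10H7FNO2-

Heavy atoms from the SMILES: 10 C, 1 F, 1 N, 2 O.
Implicit hydrogens by atom environment:
  4 × C (aromatic): no H
  2 × C (aromatic): 1 H each → 2
  2 × C: no H
  1 × C: 3 H
  1 × C: 2 H
  1 × F: no H
  1 × N: no H
  1 × O: no H
  1 × O (charge -1): no H
  Total hydrogens = 7.
Net charge -1.
Molecular formula: C10H7FNO2-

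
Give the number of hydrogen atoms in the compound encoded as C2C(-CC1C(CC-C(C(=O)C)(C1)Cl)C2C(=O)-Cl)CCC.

24

Hydrogens are implicit in SMILES; fill each atom to its normal valence:
  7 × C: 2 H each → 14
  4 × C: 1 H each → 4
  3 × C: no H
  2 × C: 3 H each → 6
  2 × Cl: no H
  2 × O: no H
  Total hydrogens = 24.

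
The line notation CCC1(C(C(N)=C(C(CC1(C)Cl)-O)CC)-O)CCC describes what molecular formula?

C15H28ClNO2

Heavy atoms from the SMILES: 15 C, 1 Cl, 1 N, 2 O.
Implicit hydrogens by atom environment:
  5 × C: 2 H each → 10
  4 × C: 3 H each → 12
  4 × C: no H
  2 × C: 1 H each → 2
  2 × O: 1 H each → 2
  1 × Cl: no H
  1 × N: 2 H
  Total hydrogens = 28.
Molecular formula: C15H28ClNO2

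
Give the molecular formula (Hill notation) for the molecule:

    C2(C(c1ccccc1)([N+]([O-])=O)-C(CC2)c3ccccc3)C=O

Heavy atoms from the SMILES: 18 C, 1 N, 3 O.
Implicit hydrogens by atom environment:
  10 × C (aromatic): 1 H each → 10
  3 × C: 1 H each → 3
  2 × C: 2 H each → 4
  2 × C (aromatic): no H
  2 × O: no H
  1 × C: no H
  1 × N (charge +1): no H
  1 × O (charge -1): no H
  Total hydrogens = 17.
Molecular formula: C18H17NO3

C18H17NO3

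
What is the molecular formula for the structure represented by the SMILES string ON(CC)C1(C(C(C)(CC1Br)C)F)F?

Heavy atoms from the SMILES: 1 Br, 9 C, 2 F, 1 N, 1 O.
Implicit hydrogens by atom environment:
  3 × C: 3 H each → 9
  2 × C: 2 H each → 4
  2 × C: 1 H each → 2
  2 × C: no H
  2 × F: no H
  1 × Br: no H
  1 × N: no H
  1 × O: 1 H
  Total hydrogens = 16.
Molecular formula: C9H16BrF2NO

C9H16BrF2NO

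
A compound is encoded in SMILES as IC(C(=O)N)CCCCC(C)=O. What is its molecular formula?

C8H14INO2

Heavy atoms from the SMILES: 8 C, 1 I, 1 N, 2 O.
Implicit hydrogens by atom environment:
  4 × C: 2 H each → 8
  2 × C: no H
  2 × O: no H
  1 × C: 3 H
  1 × C: 1 H
  1 × I: no H
  1 × N: 2 H
  Total hydrogens = 14.
Molecular formula: C8H14INO2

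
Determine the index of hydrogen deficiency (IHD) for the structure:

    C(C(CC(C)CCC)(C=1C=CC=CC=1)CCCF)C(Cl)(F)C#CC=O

Molecular formula from the SMILES: C21H27ClF2O.
DoU = (2C + 2 + N − H − X)/2 = (2·21 + 2 + 0 − 27 − 3)/2 = 14/2 = 7.
(Structurally: 1 ring(s) + 6 π bond(s) = 7.)

7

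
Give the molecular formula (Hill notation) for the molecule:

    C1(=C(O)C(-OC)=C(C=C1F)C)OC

Heavy atoms from the SMILES: 9 C, 1 F, 3 O.
Implicit hydrogens by atom environment:
  5 × C (aromatic): no H
  3 × C: 3 H each → 9
  2 × O: no H
  1 × C (aromatic): 1 H
  1 × F: no H
  1 × O: 1 H
  Total hydrogens = 11.
Molecular formula: C9H11FO3

C9H11FO3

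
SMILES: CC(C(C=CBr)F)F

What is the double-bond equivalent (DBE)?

1

Molecular formula from the SMILES: C5H7BrF2.
DoU = (2C + 2 + N − H − X)/2 = (2·5 + 2 + 0 − 7 − 3)/2 = 2/2 = 1.
(Structurally: 0 ring(s) + 1 π bond(s) = 1.)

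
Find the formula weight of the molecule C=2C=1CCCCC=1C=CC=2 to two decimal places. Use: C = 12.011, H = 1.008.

132.21

Molecular formula: C10H12.
M = 10×12.011 + 12×1.008 = 132.21 g/mol.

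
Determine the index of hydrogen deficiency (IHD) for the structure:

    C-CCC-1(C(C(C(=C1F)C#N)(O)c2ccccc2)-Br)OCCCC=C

Molecular formula from the SMILES: C20H23BrFNO2.
DoU = (2C + 2 + N − H − X)/2 = (2·20 + 2 + 1 − 23 − 2)/2 = 18/2 = 9.
(Structurally: 2 ring(s) + 7 π bond(s) = 9.)

9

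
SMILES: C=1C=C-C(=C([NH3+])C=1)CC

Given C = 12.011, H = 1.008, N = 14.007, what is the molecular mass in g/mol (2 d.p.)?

122.19

Molecular formula: C8H12N+.
M = 8×12.011 + 12×1.008 + 1×14.007 = 122.19 g/mol.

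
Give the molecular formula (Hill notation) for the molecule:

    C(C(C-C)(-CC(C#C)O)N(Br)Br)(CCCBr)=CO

Heavy atoms from the SMILES: 3 Br, 12 C, 1 N, 2 O.
Implicit hydrogens by atom environment:
  5 × C: 2 H each → 10
  3 × Br: no H
  3 × C: 1 H each → 3
  3 × C: no H
  2 × O: 1 H each → 2
  1 × C: 3 H
  1 × N: no H
  Total hydrogens = 18.
Molecular formula: C12H18Br3NO2

C12H18Br3NO2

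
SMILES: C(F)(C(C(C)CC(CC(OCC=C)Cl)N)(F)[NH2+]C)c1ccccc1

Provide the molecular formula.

Heavy atoms from the SMILES: 18 C, 1 Cl, 2 F, 2 N, 1 O.
Implicit hydrogens by atom environment:
  5 × C: 1 H each → 5
  5 × C (aromatic): 1 H each → 5
  4 × C: 2 H each → 8
  2 × C: 3 H each → 6
  2 × F: no H
  1 × C: no H
  1 × C (aromatic): no H
  1 × Cl: no H
  1 × N (charge +1): 2 H
  1 × N: 2 H
  1 × O: no H
  Total hydrogens = 28.
Net charge +1.
Molecular formula: C18H28ClF2N2O+

C18H28ClF2N2O+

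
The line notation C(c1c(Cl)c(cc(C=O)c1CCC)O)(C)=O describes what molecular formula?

Heavy atoms from the SMILES: 12 C, 1 Cl, 3 O.
Implicit hydrogens by atom environment:
  5 × C (aromatic): no H
  2 × C: 3 H each → 6
  2 × C: 2 H each → 4
  2 × O: no H
  1 × C (aromatic): 1 H
  1 × C: 1 H
  1 × C: no H
  1 × Cl: no H
  1 × O: 1 H
  Total hydrogens = 13.
Molecular formula: C12H13ClO3

C12H13ClO3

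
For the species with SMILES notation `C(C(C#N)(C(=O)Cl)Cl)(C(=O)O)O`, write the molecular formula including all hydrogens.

Heavy atoms from the SMILES: 5 C, 2 Cl, 1 N, 4 O.
Implicit hydrogens by atom environment:
  4 × C: no H
  2 × Cl: no H
  2 × O: 1 H each → 2
  2 × O: no H
  1 × C: 1 H
  1 × N: no H
  Total hydrogens = 3.
Molecular formula: C5H3Cl2NO4

C5H3Cl2NO4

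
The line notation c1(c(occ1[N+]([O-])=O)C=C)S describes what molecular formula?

C6H5NO3S

Heavy atoms from the SMILES: 6 C, 1 N, 3 O, 1 S.
Implicit hydrogens by atom environment:
  3 × C (aromatic): no H
  1 × C: 2 H
  1 × C (aromatic): 1 H
  1 × C: 1 H
  1 × N (charge +1): no H
  1 × O (aromatic): no H
  1 × O: no H
  1 × O (charge -1): no H
  1 × S: 1 H
  Total hydrogens = 5.
Molecular formula: C6H5NO3S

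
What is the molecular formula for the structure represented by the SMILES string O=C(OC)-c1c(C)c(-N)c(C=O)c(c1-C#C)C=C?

C14H13NO3

Heavy atoms from the SMILES: 14 C, 1 N, 3 O.
Implicit hydrogens by atom environment:
  6 × C (aromatic): no H
  3 × C: 1 H each → 3
  3 × O: no H
  2 × C: 3 H each → 6
  2 × C: no H
  1 × C: 2 H
  1 × N: 2 H
  Total hydrogens = 13.
Molecular formula: C14H13NO3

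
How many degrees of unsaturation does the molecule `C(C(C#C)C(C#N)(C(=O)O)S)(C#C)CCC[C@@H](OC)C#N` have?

Molecular formula from the SMILES: C15H16N2O3S.
DoU = (2C + 2 + N − H − X)/2 = (2·15 + 2 + 2 − 16 − 0)/2 = 18/2 = 9.
(Structurally: 0 ring(s) + 9 π bond(s) = 9.)

9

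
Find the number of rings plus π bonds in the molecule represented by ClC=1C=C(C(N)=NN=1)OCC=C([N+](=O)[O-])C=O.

Molecular formula from the SMILES: C8H7ClN4O4.
DoU = (2C + 2 + N − H − X)/2 = (2·8 + 2 + 4 − 7 − 1)/2 = 14/2 = 7.
(Structurally: 1 ring(s) + 6 π bond(s) = 7.)

7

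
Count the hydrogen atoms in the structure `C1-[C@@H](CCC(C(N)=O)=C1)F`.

10

Hydrogens are implicit in SMILES; fill each atom to its normal valence:
  3 × C: 2 H each → 6
  2 × C: 1 H each → 2
  2 × C: no H
  1 × F: no H
  1 × N: 2 H
  1 × O: no H
  Total hydrogens = 10.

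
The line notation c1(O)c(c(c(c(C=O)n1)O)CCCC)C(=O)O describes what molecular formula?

C11H13NO5

Heavy atoms from the SMILES: 11 C, 1 N, 5 O.
Implicit hydrogens by atom environment:
  5 × C (aromatic): no H
  3 × C: 2 H each → 6
  3 × O: 1 H each → 3
  2 × O: no H
  1 × C: 3 H
  1 × C: 1 H
  1 × C: no H
  1 × N (aromatic): no H
  Total hydrogens = 13.
Molecular formula: C11H13NO5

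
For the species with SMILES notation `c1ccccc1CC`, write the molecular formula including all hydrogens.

C8H10

Heavy atoms from the SMILES: 8 C.
Implicit hydrogens by atom environment:
  5 × C (aromatic): 1 H each → 5
  1 × C: 3 H
  1 × C: 2 H
  1 × C (aromatic): no H
  Total hydrogens = 10.
Molecular formula: C8H10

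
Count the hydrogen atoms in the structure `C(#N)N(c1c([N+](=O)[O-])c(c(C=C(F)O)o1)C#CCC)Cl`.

7

Hydrogens are implicit in SMILES; fill each atom to its normal valence:
  4 × C (aromatic): no H
  4 × C: no H
  2 × N: no H
  1 × C: 3 H
  1 × C: 2 H
  1 × C: 1 H
  1 × Cl: no H
  1 × F: no H
  1 × N (charge +1): no H
  1 × O: 1 H
  1 × O (aromatic): no H
  1 × O: no H
  1 × O (charge -1): no H
  Total hydrogens = 7.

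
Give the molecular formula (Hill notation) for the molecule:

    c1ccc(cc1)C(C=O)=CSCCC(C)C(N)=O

C14H17NO2S

Heavy atoms from the SMILES: 14 C, 1 N, 2 O, 1 S.
Implicit hydrogens by atom environment:
  5 × C (aromatic): 1 H each → 5
  3 × C: 1 H each → 3
  2 × C: 2 H each → 4
  2 × C: no H
  2 × O: no H
  1 × C: 3 H
  1 × C (aromatic): no H
  1 × N: 2 H
  1 × S: no H
  Total hydrogens = 17.
Molecular formula: C14H17NO2S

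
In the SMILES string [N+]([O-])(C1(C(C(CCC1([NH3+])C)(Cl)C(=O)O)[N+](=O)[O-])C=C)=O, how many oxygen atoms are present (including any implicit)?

6

The symbol for oxygen appears 6 times in the SMILES.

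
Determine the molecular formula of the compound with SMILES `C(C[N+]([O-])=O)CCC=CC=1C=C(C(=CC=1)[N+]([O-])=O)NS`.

C12H15N3O4S

Heavy atoms from the SMILES: 12 C, 3 N, 4 O, 1 S.
Implicit hydrogens by atom environment:
  4 × C: 2 H each → 8
  3 × C (aromatic): 1 H each → 3
  3 × C (aromatic): no H
  2 × C: 1 H each → 2
  2 × N (charge +1): no H
  2 × O: no H
  2 × O (charge -1): no H
  1 × N: 1 H
  1 × S: 1 H
  Total hydrogens = 15.
Molecular formula: C12H15N3O4S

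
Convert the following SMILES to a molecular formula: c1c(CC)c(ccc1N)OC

C9H13NO

Heavy atoms from the SMILES: 9 C, 1 N, 1 O.
Implicit hydrogens by atom environment:
  3 × C (aromatic): 1 H each → 3
  3 × C (aromatic): no H
  2 × C: 3 H each → 6
  1 × C: 2 H
  1 × N: 2 H
  1 × O: no H
  Total hydrogens = 13.
Molecular formula: C9H13NO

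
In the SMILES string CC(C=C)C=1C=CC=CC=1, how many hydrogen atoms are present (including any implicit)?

12

Hydrogens are implicit in SMILES; fill each atom to its normal valence:
  5 × C (aromatic): 1 H each → 5
  2 × C: 1 H each → 2
  1 × C: 3 H
  1 × C: 2 H
  1 × C (aromatic): no H
  Total hydrogens = 12.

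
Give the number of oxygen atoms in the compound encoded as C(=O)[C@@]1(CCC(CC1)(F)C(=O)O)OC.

The symbol for oxygen appears 4 times in the SMILES.

4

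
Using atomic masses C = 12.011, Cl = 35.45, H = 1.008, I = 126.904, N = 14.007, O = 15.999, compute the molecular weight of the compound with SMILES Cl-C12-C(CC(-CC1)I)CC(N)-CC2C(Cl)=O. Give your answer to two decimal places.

376.06

Molecular formula: C11H16Cl2INO.
M = 11×12.011 + 2×35.45 + 16×1.008 + 1×126.904 + 1×14.007 + 1×15.999 = 376.06 g/mol.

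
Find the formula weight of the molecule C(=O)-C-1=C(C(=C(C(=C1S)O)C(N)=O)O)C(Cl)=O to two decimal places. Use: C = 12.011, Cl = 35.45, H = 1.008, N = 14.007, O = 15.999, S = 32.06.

275.66

Molecular formula: C9H6ClNO5S.
M = 9×12.011 + 1×35.45 + 6×1.008 + 1×14.007 + 5×15.999 + 1×32.06 = 275.66 g/mol.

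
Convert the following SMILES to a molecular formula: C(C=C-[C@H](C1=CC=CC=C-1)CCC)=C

Heavy atoms from the SMILES: 14 C.
Implicit hydrogens by atom environment:
  5 × C (aromatic): 1 H each → 5
  4 × C: 1 H each → 4
  3 × C: 2 H each → 6
  1 × C: 3 H
  1 × C (aromatic): no H
  Total hydrogens = 18.
Molecular formula: C14H18

C14H18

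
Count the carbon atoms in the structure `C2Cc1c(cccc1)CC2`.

The symbol for carbon appears 10 times in the SMILES. Lowercase c denotes aromatic carbon and counts toward C.

10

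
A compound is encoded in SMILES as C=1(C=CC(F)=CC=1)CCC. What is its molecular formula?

C9H11F

Heavy atoms from the SMILES: 9 C, 1 F.
Implicit hydrogens by atom environment:
  4 × C (aromatic): 1 H each → 4
  2 × C: 2 H each → 4
  2 × C (aromatic): no H
  1 × C: 3 H
  1 × F: no H
  Total hydrogens = 11.
Molecular formula: C9H11F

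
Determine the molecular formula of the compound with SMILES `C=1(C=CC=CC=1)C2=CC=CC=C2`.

Heavy atoms from the SMILES: 12 C.
Implicit hydrogens by atom environment:
  10 × C (aromatic): 1 H each → 10
  2 × C (aromatic): no H
  Total hydrogens = 10.
Molecular formula: C12H10

C12H10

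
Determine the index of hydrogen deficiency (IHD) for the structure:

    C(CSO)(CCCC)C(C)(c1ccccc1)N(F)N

Molecular formula from the SMILES: C14H23FN2OS.
DoU = (2C + 2 + N − H − X)/2 = (2·14 + 2 + 2 − 23 − 1)/2 = 8/2 = 4.
(Structurally: 1 ring(s) + 3 π bond(s) = 4.)

4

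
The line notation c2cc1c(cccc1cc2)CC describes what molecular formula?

Heavy atoms from the SMILES: 12 C.
Implicit hydrogens by atom environment:
  7 × C (aromatic): 1 H each → 7
  3 × C (aromatic): no H
  1 × C: 3 H
  1 × C: 2 H
  Total hydrogens = 12.
Molecular formula: C12H12

C12H12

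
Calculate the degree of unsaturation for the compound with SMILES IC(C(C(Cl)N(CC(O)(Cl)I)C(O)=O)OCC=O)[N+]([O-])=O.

3

Molecular formula from the SMILES: C8H10Cl2I2N2O7.
DoU = (2C + 2 + N − H − X)/2 = (2·8 + 2 + 2 − 10 − 4)/2 = 6/2 = 3.
(Structurally: 0 ring(s) + 3 π bond(s) = 3.)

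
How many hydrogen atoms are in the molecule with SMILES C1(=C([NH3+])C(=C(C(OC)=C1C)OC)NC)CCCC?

25

Hydrogens are implicit in SMILES; fill each atom to its normal valence:
  6 × C (aromatic): no H
  5 × C: 3 H each → 15
  3 × C: 2 H each → 6
  2 × O: no H
  1 × N (charge +1): 3 H
  1 × N: 1 H
  Total hydrogens = 25.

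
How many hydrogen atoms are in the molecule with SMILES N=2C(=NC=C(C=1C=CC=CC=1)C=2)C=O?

Hydrogens are implicit in SMILES; fill each atom to its normal valence:
  7 × C (aromatic): 1 H each → 7
  3 × C (aromatic): no H
  2 × N (aromatic): no H
  1 × C: 1 H
  1 × O: no H
  Total hydrogens = 8.

8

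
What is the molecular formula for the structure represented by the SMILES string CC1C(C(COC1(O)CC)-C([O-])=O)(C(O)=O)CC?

C12H19O6-

Heavy atoms from the SMILES: 12 C, 6 O.
Implicit hydrogens by atom environment:
  4 × C: no H
  3 × C: 3 H each → 9
  3 × C: 2 H each → 6
  3 × O: no H
  2 × C: 1 H each → 2
  2 × O: 1 H each → 2
  1 × O (charge -1): no H
  Total hydrogens = 19.
Net charge -1.
Molecular formula: C12H19O6-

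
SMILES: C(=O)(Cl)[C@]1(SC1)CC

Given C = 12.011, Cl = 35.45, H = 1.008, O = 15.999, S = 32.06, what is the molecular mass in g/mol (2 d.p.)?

150.62

Molecular formula: C5H7ClOS.
M = 5×12.011 + 1×35.45 + 7×1.008 + 1×15.999 + 1×32.06 = 150.62 g/mol.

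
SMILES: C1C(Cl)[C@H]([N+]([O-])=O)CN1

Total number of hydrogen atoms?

7

Hydrogens are implicit in SMILES; fill each atom to its normal valence:
  2 × C: 2 H each → 4
  2 × C: 1 H each → 2
  1 × Cl: no H
  1 × N: 1 H
  1 × N (charge +1): no H
  1 × O: no H
  1 × O (charge -1): no H
  Total hydrogens = 7.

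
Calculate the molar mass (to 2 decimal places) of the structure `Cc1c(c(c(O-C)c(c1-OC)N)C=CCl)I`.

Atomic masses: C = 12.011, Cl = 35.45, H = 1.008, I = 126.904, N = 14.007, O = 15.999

353.58

Molecular formula: C11H13ClINO2.
M = 11×12.011 + 1×35.45 + 13×1.008 + 1×126.904 + 1×14.007 + 2×15.999 = 353.58 g/mol.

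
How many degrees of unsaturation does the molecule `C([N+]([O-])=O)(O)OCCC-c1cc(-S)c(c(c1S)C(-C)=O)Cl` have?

6

Molecular formula from the SMILES: C12H14ClNO5S2.
DoU = (2C + 2 + N − H − X)/2 = (2·12 + 2 + 1 − 14 − 1)/2 = 12/2 = 6.
(Structurally: 1 ring(s) + 5 π bond(s) = 6.)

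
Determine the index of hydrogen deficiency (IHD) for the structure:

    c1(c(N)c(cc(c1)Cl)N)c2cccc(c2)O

8

Molecular formula from the SMILES: C12H11ClN2O.
DoU = (2C + 2 + N − H − X)/2 = (2·12 + 2 + 2 − 11 − 1)/2 = 16/2 = 8.
(Structurally: 2 ring(s) + 6 π bond(s) = 8.)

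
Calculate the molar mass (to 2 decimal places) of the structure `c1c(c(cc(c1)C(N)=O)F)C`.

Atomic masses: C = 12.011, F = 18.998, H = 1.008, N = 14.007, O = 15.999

Molecular formula: C8H8FNO.
M = 8×12.011 + 1×18.998 + 8×1.008 + 1×14.007 + 1×15.999 = 153.16 g/mol.

153.16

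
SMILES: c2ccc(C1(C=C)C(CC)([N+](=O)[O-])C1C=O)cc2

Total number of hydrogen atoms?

Hydrogens are implicit in SMILES; fill each atom to its normal valence:
  5 × C (aromatic): 1 H each → 5
  3 × C: 1 H each → 3
  2 × C: 2 H each → 4
  2 × C: no H
  2 × O: no H
  1 × C: 3 H
  1 × C (aromatic): no H
  1 × N (charge +1): no H
  1 × O (charge -1): no H
  Total hydrogens = 15.

15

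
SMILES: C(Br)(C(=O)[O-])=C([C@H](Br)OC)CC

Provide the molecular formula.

Heavy atoms from the SMILES: 2 Br, 7 C, 3 O.
Implicit hydrogens by atom environment:
  3 × C: no H
  2 × Br: no H
  2 × C: 3 H each → 6
  2 × O: no H
  1 × C: 2 H
  1 × C: 1 H
  1 × O (charge -1): no H
  Total hydrogens = 9.
Net charge -1.
Molecular formula: C7H9Br2O3-

C7H9Br2O3-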